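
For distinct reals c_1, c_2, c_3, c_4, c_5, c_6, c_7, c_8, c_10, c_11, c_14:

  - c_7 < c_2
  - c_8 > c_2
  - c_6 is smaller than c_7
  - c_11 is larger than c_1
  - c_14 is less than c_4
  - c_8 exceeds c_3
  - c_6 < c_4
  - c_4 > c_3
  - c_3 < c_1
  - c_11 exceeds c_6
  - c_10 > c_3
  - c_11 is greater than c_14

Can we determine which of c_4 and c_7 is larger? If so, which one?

undetermined

Following every chain through c_7: above c_7 we get c_2, c_8; below c_7 we get c_6.
c_4 is not reached, and no chain runs the other way from c_4 to c_7.
So the given relations leave the order of c_7 and c_4 undetermined.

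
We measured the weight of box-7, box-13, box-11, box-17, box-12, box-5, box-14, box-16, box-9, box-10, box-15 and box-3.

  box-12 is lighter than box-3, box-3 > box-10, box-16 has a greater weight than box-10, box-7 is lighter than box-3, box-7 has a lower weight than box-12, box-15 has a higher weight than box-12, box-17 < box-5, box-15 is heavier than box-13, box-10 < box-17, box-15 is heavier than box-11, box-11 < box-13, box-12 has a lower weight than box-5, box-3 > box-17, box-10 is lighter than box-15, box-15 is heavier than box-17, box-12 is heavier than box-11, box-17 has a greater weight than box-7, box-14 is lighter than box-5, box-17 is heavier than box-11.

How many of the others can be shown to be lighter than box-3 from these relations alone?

Directly below box-3: box-10, box-7, box-17, box-12.
One step further: box-11 (5 so far).
Nothing else is reachable below box-3; 5 in all.

5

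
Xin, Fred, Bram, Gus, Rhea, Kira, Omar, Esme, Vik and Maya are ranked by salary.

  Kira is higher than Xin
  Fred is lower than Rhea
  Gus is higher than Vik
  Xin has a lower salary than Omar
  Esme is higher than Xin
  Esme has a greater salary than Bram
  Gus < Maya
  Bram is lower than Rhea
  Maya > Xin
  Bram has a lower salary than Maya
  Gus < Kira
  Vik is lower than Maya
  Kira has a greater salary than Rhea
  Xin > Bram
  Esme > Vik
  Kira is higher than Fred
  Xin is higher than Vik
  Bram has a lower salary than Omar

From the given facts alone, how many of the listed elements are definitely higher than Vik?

6

The elements the relations force above Vik are Gus, Xin, Omar, Maya, Esme, Kira — no chain reaches any other.
That is 6.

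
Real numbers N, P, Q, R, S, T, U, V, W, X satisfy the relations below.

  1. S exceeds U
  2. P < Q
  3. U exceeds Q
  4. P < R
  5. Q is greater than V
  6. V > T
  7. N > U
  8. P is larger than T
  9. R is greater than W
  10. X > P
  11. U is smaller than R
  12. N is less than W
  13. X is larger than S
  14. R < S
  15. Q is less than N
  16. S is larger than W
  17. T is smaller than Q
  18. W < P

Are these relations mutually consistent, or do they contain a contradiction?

Chaining the given relations yields Q < U < N < W < P, so Q < P. But one relation states P < Q. These cannot both hold.

inconsistent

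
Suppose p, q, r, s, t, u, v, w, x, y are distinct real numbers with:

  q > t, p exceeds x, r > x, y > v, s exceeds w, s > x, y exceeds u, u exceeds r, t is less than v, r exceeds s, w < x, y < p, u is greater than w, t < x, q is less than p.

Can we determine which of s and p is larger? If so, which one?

p

s < r and r < u give s < u.
Then u < y extends the chain to y.
Then y < p extends the chain to p.
So p is larger.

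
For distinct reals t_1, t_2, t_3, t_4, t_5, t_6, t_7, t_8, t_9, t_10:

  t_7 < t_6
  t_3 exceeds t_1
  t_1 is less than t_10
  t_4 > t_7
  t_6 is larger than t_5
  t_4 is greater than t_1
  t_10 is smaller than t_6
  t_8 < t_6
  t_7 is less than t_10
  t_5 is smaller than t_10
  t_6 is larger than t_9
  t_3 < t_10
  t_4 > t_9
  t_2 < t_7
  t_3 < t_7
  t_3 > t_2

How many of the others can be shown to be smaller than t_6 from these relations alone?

8

From t_6 the given relations immediately reach t_9, t_5, t_7, t_8, t_10.
From those, t_1, t_2, t_3 — 8 in total.
Nothing else is reachable below t_6; 8 in all.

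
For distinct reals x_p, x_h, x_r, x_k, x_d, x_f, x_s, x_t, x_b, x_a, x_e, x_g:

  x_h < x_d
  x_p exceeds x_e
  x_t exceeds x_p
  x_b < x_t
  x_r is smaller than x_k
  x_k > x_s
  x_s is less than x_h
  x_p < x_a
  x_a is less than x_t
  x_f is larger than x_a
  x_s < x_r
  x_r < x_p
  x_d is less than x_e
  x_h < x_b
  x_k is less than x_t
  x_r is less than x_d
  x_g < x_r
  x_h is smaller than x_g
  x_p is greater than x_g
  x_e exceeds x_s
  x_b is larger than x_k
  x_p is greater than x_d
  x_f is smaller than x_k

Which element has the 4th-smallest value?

The consecutive relations fix a unique order: x_s < x_h < x_g < x_r < x_d < x_e < x_p < x_a < x_f < x_k < x_b < x_t.
The 4th smallest is x_r.

x_r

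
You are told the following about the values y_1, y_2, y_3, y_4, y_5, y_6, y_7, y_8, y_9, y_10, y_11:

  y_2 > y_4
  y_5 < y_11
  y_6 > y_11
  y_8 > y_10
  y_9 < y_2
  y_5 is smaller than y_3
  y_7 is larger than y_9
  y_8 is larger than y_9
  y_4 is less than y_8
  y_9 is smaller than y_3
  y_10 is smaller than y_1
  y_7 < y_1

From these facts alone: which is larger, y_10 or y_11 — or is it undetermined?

Following every chain through y_11: above y_11 we get y_6; below y_11 we get y_5.
y_10 is not reached, and no chain runs the other way from y_10 to y_11.
So the given relations leave the order of y_11 and y_10 undetermined.

undetermined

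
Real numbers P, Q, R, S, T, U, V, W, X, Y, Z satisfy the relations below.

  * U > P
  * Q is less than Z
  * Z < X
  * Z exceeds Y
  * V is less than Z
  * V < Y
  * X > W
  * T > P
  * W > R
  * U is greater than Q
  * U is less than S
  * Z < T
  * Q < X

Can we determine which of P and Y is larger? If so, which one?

undetermined

Following every chain through P: above P we get U, S, T.
Y is not reached, and no chain runs the other way from Y to P.
So the given relations leave the order of P and Y undetermined.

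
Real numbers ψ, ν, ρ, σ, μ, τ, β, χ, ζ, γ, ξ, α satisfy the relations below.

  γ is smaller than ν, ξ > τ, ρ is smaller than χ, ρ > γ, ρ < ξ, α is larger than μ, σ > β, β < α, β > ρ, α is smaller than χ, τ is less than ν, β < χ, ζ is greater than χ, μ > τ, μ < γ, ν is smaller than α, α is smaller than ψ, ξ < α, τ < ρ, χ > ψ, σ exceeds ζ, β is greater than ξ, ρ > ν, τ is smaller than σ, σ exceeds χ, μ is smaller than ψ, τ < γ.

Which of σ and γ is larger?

σ

Following the relations from γ: γ < ν < ρ < ξ < β < α < ψ < χ < ζ < σ.
So γ < σ; σ is the larger of the two.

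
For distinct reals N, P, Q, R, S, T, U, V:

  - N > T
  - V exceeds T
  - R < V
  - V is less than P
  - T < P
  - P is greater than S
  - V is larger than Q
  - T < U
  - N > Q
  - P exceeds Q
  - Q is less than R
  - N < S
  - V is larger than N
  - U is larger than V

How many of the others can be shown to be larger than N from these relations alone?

4

From N the given relations immediately reach S, V.
From those, U, P — 4 in total.
No other element is forced above N by the given relations, so the count is 4.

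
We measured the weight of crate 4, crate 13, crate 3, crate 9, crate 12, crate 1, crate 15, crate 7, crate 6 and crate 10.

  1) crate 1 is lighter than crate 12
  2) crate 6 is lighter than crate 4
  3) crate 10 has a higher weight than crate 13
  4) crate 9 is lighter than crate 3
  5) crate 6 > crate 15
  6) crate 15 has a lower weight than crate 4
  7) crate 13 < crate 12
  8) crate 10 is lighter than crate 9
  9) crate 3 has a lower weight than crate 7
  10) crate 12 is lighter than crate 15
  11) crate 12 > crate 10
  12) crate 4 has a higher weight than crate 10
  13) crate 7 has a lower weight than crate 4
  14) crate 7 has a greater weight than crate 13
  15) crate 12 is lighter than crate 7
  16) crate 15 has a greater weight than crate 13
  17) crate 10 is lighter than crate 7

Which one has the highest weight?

crate 4

Chaining downward from crate 4: directly below it, crate 10, crate 15, crate 6, crate 7; then crate 13, crate 12, crate 3; then crate 1, crate 9.
That covers every other element, and nothing is given above crate 4, so crate 4 is the highest weight.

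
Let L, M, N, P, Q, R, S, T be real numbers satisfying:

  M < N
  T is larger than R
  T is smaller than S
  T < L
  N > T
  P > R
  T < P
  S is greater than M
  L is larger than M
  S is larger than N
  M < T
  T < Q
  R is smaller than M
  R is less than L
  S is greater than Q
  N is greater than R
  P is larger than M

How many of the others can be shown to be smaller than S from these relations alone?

5

The elements the relations force below S are R, M, T, N, Q — no chain reaches any other.
That is 5.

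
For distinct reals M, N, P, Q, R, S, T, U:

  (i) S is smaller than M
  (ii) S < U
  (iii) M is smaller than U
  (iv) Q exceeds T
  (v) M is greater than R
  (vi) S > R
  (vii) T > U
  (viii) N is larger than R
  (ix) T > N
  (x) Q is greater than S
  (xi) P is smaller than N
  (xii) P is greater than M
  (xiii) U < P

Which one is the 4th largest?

P

The consecutive relations fix a unique order: R < S < M < U < P < N < T < Q.
Counting 4 from the largest end gives P.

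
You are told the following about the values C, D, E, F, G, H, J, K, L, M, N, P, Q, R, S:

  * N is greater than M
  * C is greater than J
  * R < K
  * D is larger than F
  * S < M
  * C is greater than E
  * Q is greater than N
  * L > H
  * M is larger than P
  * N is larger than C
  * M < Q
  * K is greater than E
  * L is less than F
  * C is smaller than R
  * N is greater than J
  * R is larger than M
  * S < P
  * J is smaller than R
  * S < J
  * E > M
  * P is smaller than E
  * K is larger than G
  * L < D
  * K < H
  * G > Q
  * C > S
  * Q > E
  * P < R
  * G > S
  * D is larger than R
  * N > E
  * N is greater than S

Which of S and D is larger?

D

Link the given pairs in sequence: S < P; P < M; M < E; E < C; C < N; N < Q; Q < G; G < K; K < H; H < L; L < F; F < D.
Together: S < P < M < E < C < N < Q < G < K < H < L < F < D.
So S < D; D is the larger of the two.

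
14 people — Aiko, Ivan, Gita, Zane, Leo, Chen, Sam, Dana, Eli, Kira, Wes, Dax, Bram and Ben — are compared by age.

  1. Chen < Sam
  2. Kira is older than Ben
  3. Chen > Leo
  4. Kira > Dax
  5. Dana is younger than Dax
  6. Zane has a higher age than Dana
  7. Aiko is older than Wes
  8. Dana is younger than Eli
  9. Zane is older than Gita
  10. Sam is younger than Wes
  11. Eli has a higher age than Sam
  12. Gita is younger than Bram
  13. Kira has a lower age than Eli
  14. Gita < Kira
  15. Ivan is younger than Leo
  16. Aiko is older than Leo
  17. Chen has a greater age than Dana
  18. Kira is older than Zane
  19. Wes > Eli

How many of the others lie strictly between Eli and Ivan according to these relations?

Chaining upward from Ivan reaches: Leo, Chen, Sam, Wes, Aiko.
Chaining downward from Eli reaches: Gita, Leo, Dana, Ben, Dax, Zane, Kira, Chen, Sam.
Strictly between Ivan and Eli are those in both lists: Leo, Chen, Sam — 3 elements.

3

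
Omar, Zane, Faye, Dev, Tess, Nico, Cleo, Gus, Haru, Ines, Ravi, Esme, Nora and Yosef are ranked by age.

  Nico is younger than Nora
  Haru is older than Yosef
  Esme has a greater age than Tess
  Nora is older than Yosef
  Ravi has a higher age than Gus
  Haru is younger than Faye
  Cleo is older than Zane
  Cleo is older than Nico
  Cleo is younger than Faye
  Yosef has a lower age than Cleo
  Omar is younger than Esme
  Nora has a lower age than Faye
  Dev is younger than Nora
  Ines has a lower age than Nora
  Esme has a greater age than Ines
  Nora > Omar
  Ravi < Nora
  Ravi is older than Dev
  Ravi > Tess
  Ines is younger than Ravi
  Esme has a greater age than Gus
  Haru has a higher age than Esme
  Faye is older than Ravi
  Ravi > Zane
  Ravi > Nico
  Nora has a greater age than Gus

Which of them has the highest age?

Faye

Chaining downward from Faye: directly below it, Cleo, Ravi, Nora, Haru; then Gus, Zane, Nico, Omar, Tess, Ines, Yosef, Esme, Dev.
That covers every other element, and nothing is given above Faye, so Faye is the highest age.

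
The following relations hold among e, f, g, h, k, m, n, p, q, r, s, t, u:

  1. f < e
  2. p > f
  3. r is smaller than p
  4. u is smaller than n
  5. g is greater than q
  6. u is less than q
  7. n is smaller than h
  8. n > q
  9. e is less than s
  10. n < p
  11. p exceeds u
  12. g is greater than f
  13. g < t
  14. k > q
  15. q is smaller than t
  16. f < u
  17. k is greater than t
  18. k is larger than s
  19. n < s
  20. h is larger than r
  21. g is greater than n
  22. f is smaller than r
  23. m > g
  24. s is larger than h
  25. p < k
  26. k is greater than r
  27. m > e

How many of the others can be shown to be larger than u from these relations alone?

The elements the relations force above u are q, n, g, m, h, t, s, p, k — no chain reaches any other.
That is 9.

9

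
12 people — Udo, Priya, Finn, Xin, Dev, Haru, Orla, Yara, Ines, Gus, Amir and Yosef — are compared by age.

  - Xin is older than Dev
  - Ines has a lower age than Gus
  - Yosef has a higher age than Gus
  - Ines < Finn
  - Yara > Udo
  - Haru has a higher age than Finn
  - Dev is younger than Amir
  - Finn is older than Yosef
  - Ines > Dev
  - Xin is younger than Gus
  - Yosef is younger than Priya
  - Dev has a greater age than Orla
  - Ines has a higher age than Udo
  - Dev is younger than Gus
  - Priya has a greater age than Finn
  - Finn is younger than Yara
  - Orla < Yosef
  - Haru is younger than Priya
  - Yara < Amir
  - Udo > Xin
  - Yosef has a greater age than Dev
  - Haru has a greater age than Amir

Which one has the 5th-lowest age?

The consecutive relations fix a unique order: Orla < Dev < Xin < Udo < Ines < Gus < Yosef < Finn < Yara < Amir < Haru < Priya.
Counting 5 from the smallest end gives Ines.

Ines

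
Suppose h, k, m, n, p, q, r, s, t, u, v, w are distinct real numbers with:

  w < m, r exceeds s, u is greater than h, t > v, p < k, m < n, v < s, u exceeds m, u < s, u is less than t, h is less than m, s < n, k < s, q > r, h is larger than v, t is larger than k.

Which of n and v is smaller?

Link the given pairs in sequence: v < h; h < m; m < u; u < s; s < n.
Together: v < h < m < u < s < n.
So v < n; v is the smaller of the two.

v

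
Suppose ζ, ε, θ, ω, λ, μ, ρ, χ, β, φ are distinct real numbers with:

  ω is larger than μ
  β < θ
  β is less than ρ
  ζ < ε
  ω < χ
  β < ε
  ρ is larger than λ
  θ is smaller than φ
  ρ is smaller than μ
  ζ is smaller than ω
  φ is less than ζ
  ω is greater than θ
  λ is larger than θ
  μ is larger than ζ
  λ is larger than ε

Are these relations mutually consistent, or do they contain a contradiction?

The single ordering β < θ < φ < ζ < ε < λ < ρ < μ < ω < χ satisfies every listed relation, so no contradiction arises.

consistent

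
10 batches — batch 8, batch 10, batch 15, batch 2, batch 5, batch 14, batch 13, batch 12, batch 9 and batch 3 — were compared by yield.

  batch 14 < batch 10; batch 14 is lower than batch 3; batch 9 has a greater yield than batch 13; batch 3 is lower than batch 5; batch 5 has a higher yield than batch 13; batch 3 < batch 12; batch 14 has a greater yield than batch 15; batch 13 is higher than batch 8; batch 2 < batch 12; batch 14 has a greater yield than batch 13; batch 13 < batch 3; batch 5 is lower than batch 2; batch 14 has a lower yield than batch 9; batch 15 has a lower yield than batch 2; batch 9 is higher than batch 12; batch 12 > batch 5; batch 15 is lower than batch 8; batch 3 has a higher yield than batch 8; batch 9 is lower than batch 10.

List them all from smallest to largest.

Each adjacent pair is fixed by a given relation: batch 15 < batch 8; batch 8 < batch 13; batch 13 < batch 14; batch 14 < batch 3; batch 3 < batch 5; batch 5 < batch 2; batch 2 < batch 12; batch 12 < batch 9; batch 9 < batch 10. Chaining them end to end gives the full order.

batch 15 < batch 8 < batch 13 < batch 14 < batch 3 < batch 5 < batch 2 < batch 12 < batch 9 < batch 10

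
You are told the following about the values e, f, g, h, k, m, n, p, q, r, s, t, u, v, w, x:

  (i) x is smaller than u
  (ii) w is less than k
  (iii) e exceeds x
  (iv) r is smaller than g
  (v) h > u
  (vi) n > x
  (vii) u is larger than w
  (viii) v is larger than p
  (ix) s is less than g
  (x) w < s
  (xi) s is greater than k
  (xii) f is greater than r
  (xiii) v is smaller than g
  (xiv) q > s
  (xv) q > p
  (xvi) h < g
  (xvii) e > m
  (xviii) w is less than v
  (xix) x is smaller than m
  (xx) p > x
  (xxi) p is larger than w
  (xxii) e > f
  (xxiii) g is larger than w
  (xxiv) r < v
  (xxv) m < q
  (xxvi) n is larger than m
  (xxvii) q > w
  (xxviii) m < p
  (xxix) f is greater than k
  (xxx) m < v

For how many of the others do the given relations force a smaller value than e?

6

Directly below e: x, m, f.
One step further: k, r (5 so far).
One step further: w (6 so far).
Nothing else is reachable below e; 6 in all.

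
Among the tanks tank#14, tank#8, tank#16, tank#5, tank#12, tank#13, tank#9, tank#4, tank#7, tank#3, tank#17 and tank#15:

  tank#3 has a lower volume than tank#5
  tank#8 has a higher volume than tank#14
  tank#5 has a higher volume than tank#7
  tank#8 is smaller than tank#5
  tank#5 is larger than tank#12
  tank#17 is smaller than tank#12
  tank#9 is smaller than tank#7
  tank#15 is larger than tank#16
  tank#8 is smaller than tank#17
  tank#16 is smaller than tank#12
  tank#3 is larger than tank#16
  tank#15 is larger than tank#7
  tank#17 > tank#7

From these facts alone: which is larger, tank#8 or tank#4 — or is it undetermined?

undetermined

Following every chain through tank#8: above tank#8 we get tank#17, tank#12, tank#5; below tank#8 we get tank#14.
tank#4 is not reached, and no chain runs the other way from tank#4 to tank#8.
So the given relations leave the order of tank#8 and tank#4 undetermined.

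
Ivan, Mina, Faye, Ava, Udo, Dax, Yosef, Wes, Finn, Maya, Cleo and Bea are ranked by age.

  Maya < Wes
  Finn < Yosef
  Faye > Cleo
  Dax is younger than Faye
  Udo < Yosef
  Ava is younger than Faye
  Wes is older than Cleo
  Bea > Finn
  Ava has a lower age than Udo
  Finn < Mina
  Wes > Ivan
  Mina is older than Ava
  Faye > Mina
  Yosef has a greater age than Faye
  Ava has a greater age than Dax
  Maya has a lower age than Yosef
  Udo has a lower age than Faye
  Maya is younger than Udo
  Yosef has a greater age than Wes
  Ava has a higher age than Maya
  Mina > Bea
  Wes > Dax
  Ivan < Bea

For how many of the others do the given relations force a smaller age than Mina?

Directly below Mina: Finn, Ava, Bea.
One step further: Dax, Maya, Ivan (6 so far).
No other element is forced below Mina by the given relations, so the count is 6.

6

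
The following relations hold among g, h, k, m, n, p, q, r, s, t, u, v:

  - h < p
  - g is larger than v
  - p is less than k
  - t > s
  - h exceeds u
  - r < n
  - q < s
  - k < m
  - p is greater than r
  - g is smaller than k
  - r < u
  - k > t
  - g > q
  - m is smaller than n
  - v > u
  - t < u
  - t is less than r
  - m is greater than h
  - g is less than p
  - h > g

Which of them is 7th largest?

Chaining the given pairs: q < s < t < r < u < v < g < h < p < k < m < n.
The 7th largest is v.

v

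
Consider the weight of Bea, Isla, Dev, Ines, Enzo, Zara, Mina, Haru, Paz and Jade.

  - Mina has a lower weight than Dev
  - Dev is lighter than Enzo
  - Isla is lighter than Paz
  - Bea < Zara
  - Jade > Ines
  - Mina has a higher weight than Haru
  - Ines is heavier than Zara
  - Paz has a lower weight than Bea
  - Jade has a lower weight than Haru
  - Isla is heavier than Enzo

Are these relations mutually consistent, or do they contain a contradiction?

inconsistent

Chaining the given relations yields Paz < Bea < Zara < Ines < Jade < Haru < Mina < Dev < Enzo < Isla, so Paz < Isla. But one relation states Isla < Paz. These cannot both hold.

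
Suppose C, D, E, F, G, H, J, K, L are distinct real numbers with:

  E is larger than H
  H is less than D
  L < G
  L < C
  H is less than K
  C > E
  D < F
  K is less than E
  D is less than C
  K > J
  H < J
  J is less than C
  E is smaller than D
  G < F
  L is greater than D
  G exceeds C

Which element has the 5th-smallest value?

D

Piecing the relations together gives one ordering: H < J < K < E < D < L < C < G < F.
The 5th smallest is D.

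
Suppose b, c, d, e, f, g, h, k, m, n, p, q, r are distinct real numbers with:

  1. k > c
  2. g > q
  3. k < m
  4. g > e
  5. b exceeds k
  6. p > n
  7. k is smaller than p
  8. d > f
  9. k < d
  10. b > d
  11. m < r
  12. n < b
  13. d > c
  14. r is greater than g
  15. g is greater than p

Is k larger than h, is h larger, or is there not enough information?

Following every chain through h: nothing is chained to h.
k is not reached, and no chain runs the other way from k to h.
So the given relations leave the order of h and k undetermined.

undetermined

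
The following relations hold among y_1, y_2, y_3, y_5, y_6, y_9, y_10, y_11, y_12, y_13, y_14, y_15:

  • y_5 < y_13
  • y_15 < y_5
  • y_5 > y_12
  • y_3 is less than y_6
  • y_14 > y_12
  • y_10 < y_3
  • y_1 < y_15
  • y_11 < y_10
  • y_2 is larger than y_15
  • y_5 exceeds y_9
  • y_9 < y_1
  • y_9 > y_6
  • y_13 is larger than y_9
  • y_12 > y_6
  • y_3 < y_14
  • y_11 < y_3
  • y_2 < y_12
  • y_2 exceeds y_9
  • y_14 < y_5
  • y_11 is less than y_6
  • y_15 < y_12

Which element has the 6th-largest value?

Chaining the given pairs: y_11 < y_10 < y_3 < y_6 < y_9 < y_1 < y_15 < y_2 < y_12 < y_14 < y_5 < y_13.
Counting 6 from the largest end gives y_15.

y_15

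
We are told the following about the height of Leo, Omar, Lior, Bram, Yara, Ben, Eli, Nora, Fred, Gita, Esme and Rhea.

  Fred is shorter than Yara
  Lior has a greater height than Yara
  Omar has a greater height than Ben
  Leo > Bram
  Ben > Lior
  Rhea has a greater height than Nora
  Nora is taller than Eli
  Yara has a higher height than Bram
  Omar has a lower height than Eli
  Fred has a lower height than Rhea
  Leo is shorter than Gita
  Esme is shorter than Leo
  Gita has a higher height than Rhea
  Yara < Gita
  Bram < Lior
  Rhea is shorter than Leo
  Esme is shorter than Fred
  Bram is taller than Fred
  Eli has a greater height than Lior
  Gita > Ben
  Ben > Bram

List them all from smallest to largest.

The consecutive links are each given: Esme < Fred; Fred < Bram; Bram < Yara; Yara < Lior; Lior < Ben; Ben < Omar; Omar < Eli; Eli < Nora; Nora < Rhea; Rhea < Leo; Leo < Gita.

Esme < Fred < Bram < Yara < Lior < Ben < Omar < Eli < Nora < Rhea < Leo < Gita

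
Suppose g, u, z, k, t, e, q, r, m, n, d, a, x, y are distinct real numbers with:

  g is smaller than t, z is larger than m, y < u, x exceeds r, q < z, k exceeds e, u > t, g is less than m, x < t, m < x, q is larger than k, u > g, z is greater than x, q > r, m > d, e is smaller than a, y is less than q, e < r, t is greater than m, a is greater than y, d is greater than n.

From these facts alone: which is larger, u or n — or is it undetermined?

u

Following the relations from n: n < d < m < x < t < u.
So u is larger.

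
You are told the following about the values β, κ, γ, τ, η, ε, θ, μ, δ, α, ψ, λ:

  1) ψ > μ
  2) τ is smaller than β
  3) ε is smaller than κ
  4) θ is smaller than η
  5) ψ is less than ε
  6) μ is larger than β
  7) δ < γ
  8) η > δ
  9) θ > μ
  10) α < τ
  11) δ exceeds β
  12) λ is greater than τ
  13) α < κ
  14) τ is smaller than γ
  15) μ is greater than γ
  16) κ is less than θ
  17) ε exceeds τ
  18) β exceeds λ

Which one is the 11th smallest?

θ

The consecutive relations fix a unique order: α < τ < λ < β < δ < γ < μ < ψ < ε < κ < θ < η.
The 11th smallest is θ.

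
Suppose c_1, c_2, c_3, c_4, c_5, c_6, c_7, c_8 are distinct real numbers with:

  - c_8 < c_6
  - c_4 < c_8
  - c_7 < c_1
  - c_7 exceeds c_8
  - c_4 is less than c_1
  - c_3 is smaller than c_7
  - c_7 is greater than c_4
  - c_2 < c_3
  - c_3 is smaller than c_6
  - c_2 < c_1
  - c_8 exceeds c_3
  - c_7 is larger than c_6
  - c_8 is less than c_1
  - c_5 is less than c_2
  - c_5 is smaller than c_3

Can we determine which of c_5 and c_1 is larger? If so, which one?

c_5 < c_2 and c_2 < c_3 give c_5 < c_3.
With c_3 < c_8: c_5 < c_2 < c_3 < c_8.
With c_8 < c_6: c_5 < c_2 < c_3 < c_8 < c_6.
Then c_6 < c_7 extends the chain to c_7.
Then c_7 < c_1 extends the chain to c_1.
So c_1 is larger.

c_1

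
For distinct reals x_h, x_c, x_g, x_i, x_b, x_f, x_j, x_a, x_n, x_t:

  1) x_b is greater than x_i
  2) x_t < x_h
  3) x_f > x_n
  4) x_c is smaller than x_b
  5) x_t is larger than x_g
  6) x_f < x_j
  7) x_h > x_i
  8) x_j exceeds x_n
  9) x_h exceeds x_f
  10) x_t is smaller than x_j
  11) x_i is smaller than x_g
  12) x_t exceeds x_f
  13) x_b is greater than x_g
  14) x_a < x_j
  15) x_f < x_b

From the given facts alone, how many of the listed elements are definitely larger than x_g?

Directly above x_g: x_t, x_b.
One step further: x_j, x_h (4 so far).
No other element is forced above x_g by the given relations, so the count is 4.

4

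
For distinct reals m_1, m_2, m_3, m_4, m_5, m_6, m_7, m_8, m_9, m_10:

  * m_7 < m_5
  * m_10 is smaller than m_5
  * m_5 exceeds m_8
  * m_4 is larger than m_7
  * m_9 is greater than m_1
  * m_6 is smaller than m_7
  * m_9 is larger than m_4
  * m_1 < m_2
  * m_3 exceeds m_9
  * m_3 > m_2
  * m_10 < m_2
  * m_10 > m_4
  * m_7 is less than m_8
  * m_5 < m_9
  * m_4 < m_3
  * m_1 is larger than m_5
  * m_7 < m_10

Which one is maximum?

m_6 is not greatest since m_6 < m_7; m_7 is not greatest since m_7 < m_4; m_4 is not greatest since m_4 < m_3; m_10 is not greatest since m_10 < m_2; m_8 is not greatest since m_8 < m_5; m_5 is not greatest since m_5 < m_9; m_1 is not greatest since m_1 < m_9; m_2 is not greatest since m_2 < m_3; m_9 is not greatest since m_9 < m_3.
Only m_3 has nothing above it, so m_3 is the maximum.

m_3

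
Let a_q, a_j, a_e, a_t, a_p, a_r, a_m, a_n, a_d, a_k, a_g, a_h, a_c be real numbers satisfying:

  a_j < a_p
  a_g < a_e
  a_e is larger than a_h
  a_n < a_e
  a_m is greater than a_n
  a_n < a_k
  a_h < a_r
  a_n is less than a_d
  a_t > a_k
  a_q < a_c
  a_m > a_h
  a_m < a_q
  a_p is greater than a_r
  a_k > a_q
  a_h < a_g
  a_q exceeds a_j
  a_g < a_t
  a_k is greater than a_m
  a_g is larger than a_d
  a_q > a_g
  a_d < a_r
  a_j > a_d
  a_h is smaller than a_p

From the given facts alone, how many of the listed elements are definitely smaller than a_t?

8

From a_t the given relations immediately reach a_g, a_k.
From those, a_n, a_d, a_h, a_m, a_q — 7 in total.
From those, a_j — 8 in total.
Nothing else is reachable below a_t; 8 in all.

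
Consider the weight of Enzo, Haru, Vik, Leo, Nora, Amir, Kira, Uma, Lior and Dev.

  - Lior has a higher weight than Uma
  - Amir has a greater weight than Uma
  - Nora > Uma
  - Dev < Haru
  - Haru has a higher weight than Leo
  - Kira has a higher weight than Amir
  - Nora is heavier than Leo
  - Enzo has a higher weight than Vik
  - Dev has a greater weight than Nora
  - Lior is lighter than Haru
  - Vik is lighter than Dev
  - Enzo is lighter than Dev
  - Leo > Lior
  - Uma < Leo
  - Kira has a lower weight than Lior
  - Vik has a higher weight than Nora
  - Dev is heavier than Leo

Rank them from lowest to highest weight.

The consecutive links are each given: Uma < Amir; Amir < Kira; Kira < Lior; Lior < Leo; Leo < Nora; Nora < Vik; Vik < Enzo; Enzo < Dev; Dev < Haru.

Uma < Amir < Kira < Lior < Leo < Nora < Vik < Enzo < Dev < Haru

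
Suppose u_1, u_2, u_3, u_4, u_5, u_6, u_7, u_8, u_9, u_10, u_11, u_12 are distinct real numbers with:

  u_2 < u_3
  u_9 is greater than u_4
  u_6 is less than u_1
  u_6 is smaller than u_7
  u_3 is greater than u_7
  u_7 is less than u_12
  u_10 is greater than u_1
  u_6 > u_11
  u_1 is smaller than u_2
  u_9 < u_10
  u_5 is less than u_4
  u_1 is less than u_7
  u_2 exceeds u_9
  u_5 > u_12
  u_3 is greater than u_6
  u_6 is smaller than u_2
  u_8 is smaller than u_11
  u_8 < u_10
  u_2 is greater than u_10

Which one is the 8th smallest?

u_4

Piecing the relations together gives one ordering: u_8 < u_11 < u_6 < u_1 < u_7 < u_12 < u_5 < u_4 < u_9 < u_10 < u_2 < u_3.
The 8th smallest is u_4.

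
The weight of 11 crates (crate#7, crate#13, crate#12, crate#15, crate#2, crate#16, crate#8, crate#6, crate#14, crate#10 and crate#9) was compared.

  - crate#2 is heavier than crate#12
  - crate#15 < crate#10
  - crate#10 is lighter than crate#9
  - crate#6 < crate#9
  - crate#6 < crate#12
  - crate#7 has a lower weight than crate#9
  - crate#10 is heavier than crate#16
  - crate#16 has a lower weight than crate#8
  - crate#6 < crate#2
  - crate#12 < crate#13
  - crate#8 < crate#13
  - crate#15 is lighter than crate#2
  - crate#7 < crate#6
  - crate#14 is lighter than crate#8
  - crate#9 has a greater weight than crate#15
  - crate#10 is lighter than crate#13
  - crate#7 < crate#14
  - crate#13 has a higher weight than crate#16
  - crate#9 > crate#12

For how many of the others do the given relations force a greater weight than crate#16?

4

From crate#16 the given relations immediately reach crate#10, crate#8, crate#13.
From those, crate#9 — 4 in total.
No other element is forced above crate#16 by the given relations, so the count is 4.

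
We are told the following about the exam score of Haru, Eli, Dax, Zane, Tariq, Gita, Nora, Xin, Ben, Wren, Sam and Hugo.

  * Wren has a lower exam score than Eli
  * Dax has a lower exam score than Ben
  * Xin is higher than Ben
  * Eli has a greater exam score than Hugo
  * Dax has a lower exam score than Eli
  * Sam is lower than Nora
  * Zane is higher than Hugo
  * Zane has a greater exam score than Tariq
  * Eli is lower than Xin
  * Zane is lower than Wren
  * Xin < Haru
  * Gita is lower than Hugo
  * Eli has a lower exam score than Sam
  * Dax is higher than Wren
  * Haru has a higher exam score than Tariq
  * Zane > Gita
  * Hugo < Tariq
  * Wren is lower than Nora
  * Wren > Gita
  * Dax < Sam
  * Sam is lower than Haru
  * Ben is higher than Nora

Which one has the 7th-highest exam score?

Chaining the given pairs: Gita < Hugo < Tariq < Zane < Wren < Dax < Eli < Sam < Nora < Ben < Xin < Haru.
Counting 7 from the largest end gives Dax.

Dax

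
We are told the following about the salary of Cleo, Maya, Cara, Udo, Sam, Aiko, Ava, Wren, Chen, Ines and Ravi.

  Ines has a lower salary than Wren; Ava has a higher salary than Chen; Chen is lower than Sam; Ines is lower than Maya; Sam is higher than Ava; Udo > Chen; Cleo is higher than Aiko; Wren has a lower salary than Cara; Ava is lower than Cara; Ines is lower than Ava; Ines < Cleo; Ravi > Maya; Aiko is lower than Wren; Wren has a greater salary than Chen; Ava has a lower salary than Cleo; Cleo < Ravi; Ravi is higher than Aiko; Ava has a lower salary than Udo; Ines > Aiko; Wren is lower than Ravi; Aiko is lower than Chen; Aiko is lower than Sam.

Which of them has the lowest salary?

Aiko

Ines is not least since Aiko < Ines; Chen is not least since Aiko < Chen; Ava is not least since Ines < Ava; Maya is not least since Ines < Maya; Cleo is not least since Aiko < Cleo; Wren is not least since Ines < Wren; Sam is not least since Ava < Sam; Ravi is not least since Aiko < Ravi; Cara is not least since Ava < Cara; Udo is not least since Ava < Udo.
Only Aiko has nothing below it, so Aiko is the lowest salary.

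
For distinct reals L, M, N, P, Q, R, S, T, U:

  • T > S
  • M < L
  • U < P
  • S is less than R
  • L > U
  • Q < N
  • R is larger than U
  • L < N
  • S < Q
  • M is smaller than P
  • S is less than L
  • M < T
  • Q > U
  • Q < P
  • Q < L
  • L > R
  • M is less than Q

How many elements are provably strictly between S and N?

The relations place S below N. An element lies strictly between them when it is forced above S and also forced below N.
Above S: {Q, R, P, T, L}. Below N: {M, U, Q, R, L}.
Intersection: {Q, R, L} — 3.

3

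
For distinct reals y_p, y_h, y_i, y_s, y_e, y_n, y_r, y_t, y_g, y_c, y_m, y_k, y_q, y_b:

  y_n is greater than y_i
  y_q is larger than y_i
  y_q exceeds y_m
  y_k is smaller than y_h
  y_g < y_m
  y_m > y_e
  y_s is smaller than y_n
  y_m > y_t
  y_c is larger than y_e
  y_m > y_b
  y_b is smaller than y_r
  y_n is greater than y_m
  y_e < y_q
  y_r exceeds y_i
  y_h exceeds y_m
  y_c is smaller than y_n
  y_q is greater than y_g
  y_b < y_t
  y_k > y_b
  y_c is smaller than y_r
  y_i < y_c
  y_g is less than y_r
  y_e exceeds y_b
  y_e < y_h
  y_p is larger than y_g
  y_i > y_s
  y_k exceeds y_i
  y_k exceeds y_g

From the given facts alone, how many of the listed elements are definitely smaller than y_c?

4

The elements the relations force below y_c are y_s, y_i, y_b, y_e — no chain reaches any other.
That is 4.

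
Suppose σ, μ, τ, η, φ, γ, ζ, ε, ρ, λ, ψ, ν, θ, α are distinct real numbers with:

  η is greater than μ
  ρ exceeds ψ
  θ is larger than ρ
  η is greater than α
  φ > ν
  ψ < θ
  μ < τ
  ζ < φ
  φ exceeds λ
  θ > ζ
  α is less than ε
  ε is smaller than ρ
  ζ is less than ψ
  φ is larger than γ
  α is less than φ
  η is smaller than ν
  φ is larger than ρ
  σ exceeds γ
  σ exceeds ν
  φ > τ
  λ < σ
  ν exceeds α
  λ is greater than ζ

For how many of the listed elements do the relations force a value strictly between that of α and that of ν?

Chaining upward from α reaches: ε, η, ρ, σ, θ, φ.
Chaining downward from ν reaches: μ, η.
Strictly between α and ν are those in both lists: η — 1 element.

1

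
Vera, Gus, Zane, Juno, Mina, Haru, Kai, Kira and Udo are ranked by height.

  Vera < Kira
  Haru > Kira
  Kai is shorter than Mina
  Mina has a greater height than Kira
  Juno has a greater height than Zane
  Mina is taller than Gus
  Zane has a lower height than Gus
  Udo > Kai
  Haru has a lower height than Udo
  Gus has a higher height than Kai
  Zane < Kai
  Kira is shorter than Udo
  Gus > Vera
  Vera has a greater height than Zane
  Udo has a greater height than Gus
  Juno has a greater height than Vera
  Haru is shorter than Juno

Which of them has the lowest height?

Kai is not least since Zane < Kai; Vera is not least since Zane < Vera; Gus is not least since Zane < Gus; Kira is not least since Vera < Kira; Haru is not least since Kira < Haru; Mina is not least since Kira < Mina; Juno is not least since Zane < Juno; Udo is not least since Gus < Udo.
Only Zane has nothing below it, so Zane is the lowest height.

Zane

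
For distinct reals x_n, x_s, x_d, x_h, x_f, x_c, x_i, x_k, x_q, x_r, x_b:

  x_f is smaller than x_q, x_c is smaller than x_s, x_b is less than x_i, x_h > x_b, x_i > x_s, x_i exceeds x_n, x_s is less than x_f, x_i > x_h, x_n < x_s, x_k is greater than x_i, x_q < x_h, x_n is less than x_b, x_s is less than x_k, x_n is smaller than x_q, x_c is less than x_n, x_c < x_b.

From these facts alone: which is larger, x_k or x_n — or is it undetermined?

The relevant relations are x_n < x_s; x_s < x_f; x_f < x_q; x_q < x_h; x_h < x_i; x_i < x_k.
Chaining these gives x_n < x_s < x_f < x_q < x_h < x_i < x_k.
So x_k is larger.

x_k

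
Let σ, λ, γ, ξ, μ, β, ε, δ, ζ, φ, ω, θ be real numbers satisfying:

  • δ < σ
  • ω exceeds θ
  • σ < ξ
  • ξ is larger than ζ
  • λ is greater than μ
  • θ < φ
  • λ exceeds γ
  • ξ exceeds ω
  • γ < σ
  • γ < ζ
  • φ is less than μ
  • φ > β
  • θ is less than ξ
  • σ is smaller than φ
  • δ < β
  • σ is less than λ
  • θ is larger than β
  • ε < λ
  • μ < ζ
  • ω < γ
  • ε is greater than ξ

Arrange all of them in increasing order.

Each adjacent pair is fixed by a given relation: δ < β; β < θ; θ < ω; ω < γ; γ < σ; σ < φ; φ < μ; μ < ζ; ζ < ξ; ξ < ε; ε < λ. Chaining them end to end gives the full order.

δ < β < θ < ω < γ < σ < φ < μ < ζ < ξ < ε < λ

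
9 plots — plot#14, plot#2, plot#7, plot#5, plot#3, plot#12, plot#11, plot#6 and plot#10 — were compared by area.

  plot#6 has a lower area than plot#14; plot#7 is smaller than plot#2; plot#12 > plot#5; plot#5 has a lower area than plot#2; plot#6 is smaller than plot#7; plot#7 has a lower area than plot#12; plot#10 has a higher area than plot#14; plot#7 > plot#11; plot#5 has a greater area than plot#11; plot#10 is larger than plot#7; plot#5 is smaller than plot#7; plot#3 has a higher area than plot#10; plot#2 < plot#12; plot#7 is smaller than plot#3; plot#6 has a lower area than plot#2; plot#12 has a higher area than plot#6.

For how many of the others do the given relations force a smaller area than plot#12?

From plot#12 the given relations immediately reach plot#6, plot#5, plot#7, plot#2.
From those, plot#11 — 5 in total.
No other element is forced below plot#12 by the given relations, so the count is 5.

5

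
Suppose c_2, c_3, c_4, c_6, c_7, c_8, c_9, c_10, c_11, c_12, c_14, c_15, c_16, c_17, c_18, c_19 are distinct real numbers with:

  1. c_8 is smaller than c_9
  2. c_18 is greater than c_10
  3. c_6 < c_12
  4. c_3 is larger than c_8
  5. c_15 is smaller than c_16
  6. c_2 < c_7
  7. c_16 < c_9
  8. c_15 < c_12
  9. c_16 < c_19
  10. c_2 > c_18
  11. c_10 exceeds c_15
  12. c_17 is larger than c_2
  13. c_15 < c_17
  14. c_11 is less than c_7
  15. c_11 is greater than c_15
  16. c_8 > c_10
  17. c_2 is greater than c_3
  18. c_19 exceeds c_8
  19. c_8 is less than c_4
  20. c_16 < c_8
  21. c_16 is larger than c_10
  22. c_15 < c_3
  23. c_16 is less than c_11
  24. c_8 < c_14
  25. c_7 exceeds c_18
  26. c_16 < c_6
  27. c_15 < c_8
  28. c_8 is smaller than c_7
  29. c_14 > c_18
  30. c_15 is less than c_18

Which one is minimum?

Chaining upward from c_15: directly above it, c_10, c_16, c_8, c_12, c_3, c_18, c_11, c_17; then c_6, c_4, c_9, c_2, c_14, c_7, c_19.
That covers every other element, and nothing is given below c_15, so c_15 is the minimum.

c_15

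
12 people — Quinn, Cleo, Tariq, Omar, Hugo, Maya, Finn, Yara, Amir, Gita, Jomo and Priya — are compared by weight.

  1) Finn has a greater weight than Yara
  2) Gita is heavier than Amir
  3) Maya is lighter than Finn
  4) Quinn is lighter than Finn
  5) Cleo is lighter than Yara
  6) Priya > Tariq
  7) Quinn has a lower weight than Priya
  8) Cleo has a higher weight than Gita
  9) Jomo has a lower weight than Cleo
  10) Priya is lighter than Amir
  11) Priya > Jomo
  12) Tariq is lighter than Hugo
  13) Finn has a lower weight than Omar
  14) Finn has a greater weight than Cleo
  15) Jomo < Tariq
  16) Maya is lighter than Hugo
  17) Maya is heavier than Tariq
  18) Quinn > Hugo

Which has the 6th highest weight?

The consecutive relations fix a unique order: Jomo < Tariq < Maya < Hugo < Quinn < Priya < Amir < Gita < Cleo < Yara < Finn < Omar.
Counting 6 from the largest end gives Amir.

Amir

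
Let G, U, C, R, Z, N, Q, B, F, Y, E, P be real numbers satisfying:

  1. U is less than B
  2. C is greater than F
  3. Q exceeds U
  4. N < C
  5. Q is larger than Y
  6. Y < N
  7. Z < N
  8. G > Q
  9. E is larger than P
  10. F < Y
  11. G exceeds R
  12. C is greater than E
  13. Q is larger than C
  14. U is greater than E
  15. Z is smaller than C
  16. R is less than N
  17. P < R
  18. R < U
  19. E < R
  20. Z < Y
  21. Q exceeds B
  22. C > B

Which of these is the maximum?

F is not greatest since F < Y; P is not greatest since P < E; E is not greatest since E < R; Z is not greatest since Z < Y; Y is not greatest since Y < N; R is not greatest since R < U; N is not greatest since N < C; U is not greatest since U < Q; B is not greatest since B < C; C is not greatest since C < Q; Q is not greatest since Q < G.
Only G has nothing above it, so G is the maximum.

G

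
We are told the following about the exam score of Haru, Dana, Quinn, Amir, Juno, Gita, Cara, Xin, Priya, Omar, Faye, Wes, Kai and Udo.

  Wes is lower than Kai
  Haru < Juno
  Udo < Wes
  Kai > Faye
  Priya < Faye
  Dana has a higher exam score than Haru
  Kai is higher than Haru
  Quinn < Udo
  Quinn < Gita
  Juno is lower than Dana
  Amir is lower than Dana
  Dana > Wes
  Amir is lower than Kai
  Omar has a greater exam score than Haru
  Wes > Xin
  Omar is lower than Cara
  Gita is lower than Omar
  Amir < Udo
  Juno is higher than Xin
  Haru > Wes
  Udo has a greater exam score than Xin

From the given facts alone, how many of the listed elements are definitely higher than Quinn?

Directly above Quinn: Udo, Gita.
One step further: Wes, Omar (4 so far).
One step further: Haru, Cara, Dana, Kai (8 so far).
One step further: Juno (9 so far).
No other element is forced above Quinn by the given relations, so the count is 9.

9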